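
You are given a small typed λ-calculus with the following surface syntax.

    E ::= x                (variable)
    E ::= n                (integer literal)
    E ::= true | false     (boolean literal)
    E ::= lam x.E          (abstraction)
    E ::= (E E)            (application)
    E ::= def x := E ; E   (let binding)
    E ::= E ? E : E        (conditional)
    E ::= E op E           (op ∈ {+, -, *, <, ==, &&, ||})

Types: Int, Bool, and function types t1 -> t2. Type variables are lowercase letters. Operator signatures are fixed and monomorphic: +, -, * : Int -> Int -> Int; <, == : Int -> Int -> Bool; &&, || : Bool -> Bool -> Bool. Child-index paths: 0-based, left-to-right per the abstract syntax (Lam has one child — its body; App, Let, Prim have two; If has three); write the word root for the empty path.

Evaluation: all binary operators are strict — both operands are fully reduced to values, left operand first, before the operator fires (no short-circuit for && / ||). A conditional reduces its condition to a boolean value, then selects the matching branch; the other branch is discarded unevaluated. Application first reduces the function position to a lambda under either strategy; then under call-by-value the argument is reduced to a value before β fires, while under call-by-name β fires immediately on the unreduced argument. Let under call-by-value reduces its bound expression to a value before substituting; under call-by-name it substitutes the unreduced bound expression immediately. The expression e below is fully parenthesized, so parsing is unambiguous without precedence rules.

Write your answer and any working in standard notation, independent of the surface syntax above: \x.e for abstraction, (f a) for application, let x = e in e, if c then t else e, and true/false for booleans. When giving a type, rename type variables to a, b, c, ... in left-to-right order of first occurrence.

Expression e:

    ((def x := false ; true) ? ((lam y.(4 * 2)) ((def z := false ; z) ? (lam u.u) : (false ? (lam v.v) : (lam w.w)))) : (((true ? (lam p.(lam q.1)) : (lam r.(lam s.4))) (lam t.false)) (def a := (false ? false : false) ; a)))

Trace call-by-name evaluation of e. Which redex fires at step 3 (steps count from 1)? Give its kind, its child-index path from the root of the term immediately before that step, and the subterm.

Trace:
step 0: (if (let x = false in true) then ((\y.(4 * 2)) (if (let z = false in z) then (\u.u) else (if false then (\v.v) else (\w.w)))) else (((if true then (\p.(\q.1)) else (\r.(\s.4))) (\t.false)) (let a = (if false then false else false) in a)))
step 1: [let@0] (if true then ((\y.(4 * 2)) (if (let z = false in z) then (\u.u) else (if false then (\v.v) else (\w.w)))) else (((if true then (\p.(\q.1)) else (\r.(\s.4))) (\t.false)) (let a = (if false then false else false) in a)))
step 2: [if@root] ((\y.(4 * 2)) (if (let z = false in z) then (\u.u) else (if false then (\v.v) else (\w.w))))
step 3: [beta@root] (4 * 2)

Answer: beta at root : ((\y.(4 * 2)) (if (let z = false in z) then (\u.u) else (if false then (\v.v) else (\w.w))))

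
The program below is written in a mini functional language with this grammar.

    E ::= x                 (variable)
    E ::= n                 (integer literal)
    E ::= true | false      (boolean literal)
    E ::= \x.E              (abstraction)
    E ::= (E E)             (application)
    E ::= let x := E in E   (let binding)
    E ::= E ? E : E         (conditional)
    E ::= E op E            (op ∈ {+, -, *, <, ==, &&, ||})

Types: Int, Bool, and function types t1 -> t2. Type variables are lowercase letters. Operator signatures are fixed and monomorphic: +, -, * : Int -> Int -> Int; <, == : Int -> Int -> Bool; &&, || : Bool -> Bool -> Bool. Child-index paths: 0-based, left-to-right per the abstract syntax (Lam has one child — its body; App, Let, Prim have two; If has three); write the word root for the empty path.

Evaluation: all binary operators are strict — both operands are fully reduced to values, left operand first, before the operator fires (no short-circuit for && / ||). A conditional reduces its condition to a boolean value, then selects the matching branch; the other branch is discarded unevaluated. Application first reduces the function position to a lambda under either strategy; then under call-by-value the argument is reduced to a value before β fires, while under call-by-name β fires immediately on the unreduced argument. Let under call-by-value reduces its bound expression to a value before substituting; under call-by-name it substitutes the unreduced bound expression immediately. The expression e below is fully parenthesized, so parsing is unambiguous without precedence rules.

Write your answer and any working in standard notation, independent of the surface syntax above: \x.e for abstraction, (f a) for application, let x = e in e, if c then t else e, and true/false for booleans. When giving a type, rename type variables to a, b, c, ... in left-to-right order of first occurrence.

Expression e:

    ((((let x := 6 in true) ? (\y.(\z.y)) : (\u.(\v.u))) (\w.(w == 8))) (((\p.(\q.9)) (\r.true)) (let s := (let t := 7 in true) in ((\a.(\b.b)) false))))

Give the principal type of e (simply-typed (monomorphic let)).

Answer: Int -> Bool

Derivation:
let x : Int
  unify Bool ~ Bool
y : a
\z._ : b -> a
\y._ : a -> b -> a
u : c
\v._ : d -> c
\u._ : c -> d -> c
  unify a -> b -> a ~ c -> d -> c
  unify a ~ c
  unify b -> c ~ d -> c
  unify b ~ d
  unify c ~ c
w : e
  unify e ~ Int
  unify Int ~ Int
\w._ : Int -> Bool
  unify c -> d -> c ~ (Int -> Bool) -> f
  unify c ~ Int -> Bool
  unify d -> Int -> Bool ~ f
_ _ : d -> Int -> Bool
\q._ : h -> Int
\p._ : g -> h -> Int
\r._ : i -> Bool
  unify g -> h -> Int ~ (i -> Bool) -> j
  unify g ~ i -> Bool
  unify h -> Int ~ j
_ _ : h -> Int
let t : Int
let s : Bool
b : l
\b._ : l -> l
\a._ : k -> l -> l
  unify k -> l -> l ~ Bool -> m
  unify k ~ Bool
  unify l -> l ~ m
_ _ : l -> l
  unify h -> Int ~ (l -> l) -> n
  unify h ~ l -> l
  unify Int ~ n
_ _ : Int
  unify d -> Int -> Bool ~ Int -> o
  unify d ~ Int
  unify Int -> Bool ~ o
_ _ : Int -> Bool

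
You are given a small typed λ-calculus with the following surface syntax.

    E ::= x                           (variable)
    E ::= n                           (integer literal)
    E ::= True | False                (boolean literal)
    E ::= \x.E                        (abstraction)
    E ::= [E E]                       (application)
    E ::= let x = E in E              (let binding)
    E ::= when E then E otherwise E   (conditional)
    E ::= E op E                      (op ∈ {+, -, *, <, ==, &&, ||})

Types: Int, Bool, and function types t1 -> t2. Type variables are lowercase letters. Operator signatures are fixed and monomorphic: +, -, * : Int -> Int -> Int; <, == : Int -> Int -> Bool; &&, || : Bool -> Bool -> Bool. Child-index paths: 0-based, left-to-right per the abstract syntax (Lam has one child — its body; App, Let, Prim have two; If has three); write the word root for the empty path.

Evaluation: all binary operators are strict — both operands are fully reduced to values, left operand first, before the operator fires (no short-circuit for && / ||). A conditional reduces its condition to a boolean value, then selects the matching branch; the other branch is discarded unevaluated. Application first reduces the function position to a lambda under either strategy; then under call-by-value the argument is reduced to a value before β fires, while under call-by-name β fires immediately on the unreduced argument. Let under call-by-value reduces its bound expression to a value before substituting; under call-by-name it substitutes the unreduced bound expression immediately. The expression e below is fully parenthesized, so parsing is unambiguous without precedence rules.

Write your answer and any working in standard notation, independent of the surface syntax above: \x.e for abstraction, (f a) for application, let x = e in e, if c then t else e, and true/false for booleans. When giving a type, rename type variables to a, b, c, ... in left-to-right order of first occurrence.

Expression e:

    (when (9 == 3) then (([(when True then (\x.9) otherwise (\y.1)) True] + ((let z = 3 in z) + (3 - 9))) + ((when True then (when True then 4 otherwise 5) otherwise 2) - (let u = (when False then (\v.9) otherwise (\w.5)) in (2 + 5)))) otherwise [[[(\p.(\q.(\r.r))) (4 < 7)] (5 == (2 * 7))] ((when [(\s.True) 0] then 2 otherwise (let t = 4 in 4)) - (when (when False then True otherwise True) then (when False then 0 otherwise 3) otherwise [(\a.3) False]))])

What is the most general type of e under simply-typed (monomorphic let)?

Derivation:
  unify Int ~ Int
  unify Int ~ Int
  unify Bool ~ Bool
  unify Bool ~ Bool
\x._ : a -> Int
\y._ : b -> Int
  unify a -> Int ~ b -> Int
  unify a ~ b
  unify Int ~ Int
  unify b -> Int ~ Bool -> c
  unify b ~ Bool
  unify Int ~ c
_ _ : Int
  unify Int ~ Int
let z : Int
z : Int
  unify Int ~ Int
  unify Int ~ Int
  unify Int ~ Int
  unify Int ~ Int
  unify Int ~ Int
  unify Int ~ Int
  unify Bool ~ Bool
  unify Bool ~ Bool
  unify Int ~ Int
  unify Int ~ Int
  unify Int ~ Int
  unify Bool ~ Bool
\v._ : d -> Int
\w._ : e -> Int
  unify d -> Int ~ e -> Int
  unify d ~ e
  unify Int ~ Int
let u : e -> Int
  unify Int ~ Int
  unify Int ~ Int
  unify Int ~ Int
  unify Int ~ Int
r : h
\r._ : h -> h
\q._ : g -> h -> h
\p._ : f -> g -> h -> h
  unify Int ~ Int
  unify Int ~ Int
  unify f -> g -> h -> h ~ Bool -> i
  unify f ~ Bool
  unify g -> h -> h ~ i
_ _ : g -> h -> h
  unify Int ~ Int
  unify Int ~ Int
  unify Int ~ Int
  unify Int ~ Int
  unify g -> h -> h ~ Bool -> j
  unify g ~ Bool
  unify h -> h ~ j
_ _ : h -> h
\s._ : k -> Bool
  unify k -> Bool ~ Int -> l
  unify k ~ Int
  unify Bool ~ l
_ _ : Bool
  unify Bool ~ Bool
let t : Int
  unify Int ~ Int
  unify Int ~ Int
  unify Bool ~ Bool
  unify Bool ~ Bool
  unify Bool ~ Bool
  unify Bool ~ Bool
  unify Int ~ Int
\a._ : m -> Int
  unify m -> Int ~ Bool -> n
  unify m ~ Bool
  unify Int ~ n
_ _ : Int
  unify Int ~ Int
  unify Int ~ Int
  unify h -> h ~ Int -> o
  unify h ~ Int
  unify Int ~ o
_ _ : Int
  unify Int ~ Int

Answer: Int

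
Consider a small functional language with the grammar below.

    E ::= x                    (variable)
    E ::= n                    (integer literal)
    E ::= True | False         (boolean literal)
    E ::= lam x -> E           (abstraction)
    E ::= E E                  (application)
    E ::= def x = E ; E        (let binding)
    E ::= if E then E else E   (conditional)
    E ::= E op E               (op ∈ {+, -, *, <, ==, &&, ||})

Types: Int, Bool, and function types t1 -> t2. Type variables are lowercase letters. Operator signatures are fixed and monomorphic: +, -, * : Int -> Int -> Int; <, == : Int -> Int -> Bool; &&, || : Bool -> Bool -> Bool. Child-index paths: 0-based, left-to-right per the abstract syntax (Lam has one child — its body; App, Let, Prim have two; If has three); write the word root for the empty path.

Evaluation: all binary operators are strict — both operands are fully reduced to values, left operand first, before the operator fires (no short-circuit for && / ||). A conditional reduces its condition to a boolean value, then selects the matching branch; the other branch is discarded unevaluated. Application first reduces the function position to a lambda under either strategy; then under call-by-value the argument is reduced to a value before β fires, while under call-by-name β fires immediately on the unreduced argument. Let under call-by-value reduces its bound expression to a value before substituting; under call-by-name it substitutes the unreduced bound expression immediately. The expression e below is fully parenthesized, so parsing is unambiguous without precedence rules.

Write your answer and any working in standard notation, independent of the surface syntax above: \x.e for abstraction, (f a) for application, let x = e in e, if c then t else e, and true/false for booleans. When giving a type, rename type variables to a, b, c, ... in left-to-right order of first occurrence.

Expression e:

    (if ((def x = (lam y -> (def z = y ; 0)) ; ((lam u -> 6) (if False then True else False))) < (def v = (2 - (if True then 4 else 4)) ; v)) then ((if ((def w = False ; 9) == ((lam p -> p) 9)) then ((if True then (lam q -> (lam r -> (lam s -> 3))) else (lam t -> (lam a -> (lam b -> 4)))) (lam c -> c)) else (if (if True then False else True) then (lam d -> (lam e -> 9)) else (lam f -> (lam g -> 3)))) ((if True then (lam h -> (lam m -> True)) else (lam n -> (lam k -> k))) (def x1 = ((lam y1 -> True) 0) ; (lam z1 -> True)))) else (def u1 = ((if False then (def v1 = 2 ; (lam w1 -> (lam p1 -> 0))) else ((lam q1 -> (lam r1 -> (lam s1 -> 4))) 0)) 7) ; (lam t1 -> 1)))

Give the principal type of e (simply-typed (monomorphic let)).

Answer: a -> Int

Working:
y : a
let z : a
\y._ : a -> Int
let x : a -> Int
\u._ : b -> Int
  unify Bool ~ Bool
  unify Bool ~ Bool
  unify b -> Int ~ Bool -> c
  unify b ~ Bool
  unify Int ~ c
_ _ : Int
  unify Int ~ Int
  unify Int ~ Int
  unify Bool ~ Bool
  unify Int ~ Int
  unify Int ~ Int
let v : Int
v : Int
  unify Int ~ Int
  unify Bool ~ Bool
let w : Bool
  unify Int ~ Int
p : d
\p._ : d -> d
  unify d -> d ~ Int -> e
  unify d ~ Int
  unify Int ~ e
_ _ : Int
  unify Int ~ Int
  unify Bool ~ Bool
  unify Bool ~ Bool
\s._ : h -> Int
\r._ : g -> h -> Int
\q._ : f -> g -> h -> Int
\b._ : k -> Int
\a._ : j -> k -> Int
\t._ : i -> j -> k -> Int
  unify f -> g -> h -> Int ~ i -> j -> k -> Int
  unify f ~ i
  unify g -> h -> Int ~ j -> k -> Int
  unify g ~ j
  unify h -> Int ~ k -> Int
  unify h ~ k
  unify Int ~ Int
c : l
\c._ : l -> l
  unify i -> j -> k -> Int ~ (l -> l) -> m
  unify i ~ l -> l
  unify j -> k -> Int ~ m
_ _ : j -> k -> Int
  unify Bool ~ Bool
  unify Bool ~ Bool
  unify Bool ~ Bool
\e._ : o -> Int
\d._ : n -> o -> Int
\g._ : q -> Int
\f._ : p -> q -> Int
  unify n -> o -> Int ~ p -> q -> Int
  unify n ~ p
  unify o -> Int ~ q -> Int
  unify o ~ q
  unify Int ~ Int
  unify j -> k -> Int ~ p -> q -> Int
  unify j ~ p
  unify k -> Int ~ q -> Int
  unify k ~ q
  unify Int ~ Int
  unify Bool ~ Bool
\m._ : s -> Bool
\h._ : r -> s -> Bool
k : u
\k._ : u -> u
\n._ : t -> u -> u
  unify r -> s -> Bool ~ t -> u -> u
  unify r ~ t
  unify s -> Bool ~ u -> u
  unify s ~ u
  unify Bool ~ u
\y1._ : v -> Bool
  unify v -> Bool ~ Int -> w
  unify v ~ Int
  unify Bool ~ w
_ _ : Bool
let x1 : Bool
\z1._ : x -> Bool
  unify t -> Bool -> Bool ~ (x -> Bool) -> y
  unify t ~ x -> Bool
  unify Bool -> Bool ~ y
_ _ : Bool -> Bool
  unify p -> q -> Int ~ (Bool -> Bool) -> z
  unify p ~ Bool -> Bool
  unify q -> Int ~ z
_ _ : q -> Int
  unify Bool ~ Bool
let v1 : Int
\p1._ : t27 -> Int
\w1._ : t26 -> t27 -> Int
\s1._ : t30 -> Int
\r1._ : t29 -> t30 -> Int
\q1._ : t28 -> t29 -> t30 -> Int
  unify t28 -> t29 -> t30 -> Int ~ Int -> t31
  unify t28 ~ Int
  unify t29 -> t30 -> Int ~ t31
_ _ : t29 -> t30 -> Int
  unify t26 -> t27 -> Int ~ t29 -> t30 -> Int
  unify t26 ~ t29
  unify t27 -> Int ~ t30 -> Int
  unify t27 ~ t30
  unify Int ~ Int
  unify t29 -> t30 -> Int ~ Int -> t32
  unify t29 ~ Int
  unify t30 -> Int ~ t32
_ _ : t30 -> Int
let u1 : t30 -> Int
\t1._ : t33 -> Int
  unify q -> Int ~ t33 -> Int
  unify q ~ t33
  unify Int ~ Int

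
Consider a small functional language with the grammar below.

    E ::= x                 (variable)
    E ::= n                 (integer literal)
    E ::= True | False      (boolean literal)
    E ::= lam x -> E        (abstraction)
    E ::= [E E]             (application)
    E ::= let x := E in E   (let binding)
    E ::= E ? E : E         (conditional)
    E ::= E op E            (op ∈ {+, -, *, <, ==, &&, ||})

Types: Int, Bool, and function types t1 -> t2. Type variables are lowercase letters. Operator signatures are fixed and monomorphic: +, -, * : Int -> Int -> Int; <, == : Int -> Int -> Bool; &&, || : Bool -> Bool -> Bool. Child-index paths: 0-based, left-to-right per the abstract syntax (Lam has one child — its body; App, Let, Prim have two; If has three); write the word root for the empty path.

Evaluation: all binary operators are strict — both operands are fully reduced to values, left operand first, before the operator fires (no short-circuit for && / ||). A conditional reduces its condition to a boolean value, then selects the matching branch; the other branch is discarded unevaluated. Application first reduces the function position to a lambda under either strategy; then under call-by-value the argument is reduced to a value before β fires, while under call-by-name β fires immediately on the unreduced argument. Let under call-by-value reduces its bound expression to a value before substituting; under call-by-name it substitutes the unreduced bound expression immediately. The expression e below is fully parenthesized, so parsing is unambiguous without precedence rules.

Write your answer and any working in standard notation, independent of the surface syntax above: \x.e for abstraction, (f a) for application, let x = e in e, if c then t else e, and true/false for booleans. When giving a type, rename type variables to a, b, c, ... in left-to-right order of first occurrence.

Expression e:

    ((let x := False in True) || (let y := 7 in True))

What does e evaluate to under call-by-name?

Answer: true

Working:
step 0: ((let x = false in true) || (let y = 7 in true))
step 1: [let@0] (true || (let y = 7 in true))
step 2: [let@1] (true || true)
step 3: [delta@root] true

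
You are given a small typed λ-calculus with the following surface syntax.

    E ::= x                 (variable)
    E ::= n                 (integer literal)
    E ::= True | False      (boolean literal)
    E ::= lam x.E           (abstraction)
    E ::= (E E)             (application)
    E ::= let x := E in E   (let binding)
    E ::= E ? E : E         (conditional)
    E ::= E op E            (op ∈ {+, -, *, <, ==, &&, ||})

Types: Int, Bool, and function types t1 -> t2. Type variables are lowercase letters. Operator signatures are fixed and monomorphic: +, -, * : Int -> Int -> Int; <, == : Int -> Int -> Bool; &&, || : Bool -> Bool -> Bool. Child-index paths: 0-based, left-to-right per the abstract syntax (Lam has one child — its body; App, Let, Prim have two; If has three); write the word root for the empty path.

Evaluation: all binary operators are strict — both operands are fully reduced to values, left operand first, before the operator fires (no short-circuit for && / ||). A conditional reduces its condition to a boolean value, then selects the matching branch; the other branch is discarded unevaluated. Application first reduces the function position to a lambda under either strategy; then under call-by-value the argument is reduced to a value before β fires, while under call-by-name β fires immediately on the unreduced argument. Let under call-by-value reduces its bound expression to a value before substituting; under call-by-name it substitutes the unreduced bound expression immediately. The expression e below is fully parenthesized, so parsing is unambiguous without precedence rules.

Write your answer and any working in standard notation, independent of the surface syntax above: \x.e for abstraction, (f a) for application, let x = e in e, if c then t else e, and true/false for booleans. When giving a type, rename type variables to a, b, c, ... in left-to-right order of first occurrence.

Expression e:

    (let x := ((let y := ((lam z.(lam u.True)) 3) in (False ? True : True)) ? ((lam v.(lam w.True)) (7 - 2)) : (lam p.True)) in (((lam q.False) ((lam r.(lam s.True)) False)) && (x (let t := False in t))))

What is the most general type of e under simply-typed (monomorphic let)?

Answer: Bool

Derivation:
\u._ : b -> Bool
\z._ : a -> b -> Bool
  unify a -> b -> Bool ~ Int -> c
  unify a ~ Int
  unify b -> Bool ~ c
_ _ : b -> Bool
let y : b -> Bool
  unify Bool ~ Bool
  unify Bool ~ Bool
  unify Bool ~ Bool
\w._ : e -> Bool
\v._ : d -> e -> Bool
  unify Int ~ Int
  unify Int ~ Int
  unify d -> e -> Bool ~ Int -> f
  unify d ~ Int
  unify e -> Bool ~ f
_ _ : e -> Bool
\p._ : g -> Bool
  unify e -> Bool ~ g -> Bool
  unify e ~ g
  unify Bool ~ Bool
let x : g -> Bool
\q._ : h -> Bool
\s._ : j -> Bool
\r._ : i -> j -> Bool
  unify i -> j -> Bool ~ Bool -> k
  unify i ~ Bool
  unify j -> Bool ~ k
_ _ : j -> Bool
  unify h -> Bool ~ (j -> Bool) -> l
  unify h ~ j -> Bool
  unify Bool ~ l
_ _ : Bool
  unify Bool ~ Bool
x : g -> Bool
let t : Bool
t : Bool
  unify g -> Bool ~ Bool -> m
  unify g ~ Bool
  unify Bool ~ m
_ _ : Bool
  unify Bool ~ Bool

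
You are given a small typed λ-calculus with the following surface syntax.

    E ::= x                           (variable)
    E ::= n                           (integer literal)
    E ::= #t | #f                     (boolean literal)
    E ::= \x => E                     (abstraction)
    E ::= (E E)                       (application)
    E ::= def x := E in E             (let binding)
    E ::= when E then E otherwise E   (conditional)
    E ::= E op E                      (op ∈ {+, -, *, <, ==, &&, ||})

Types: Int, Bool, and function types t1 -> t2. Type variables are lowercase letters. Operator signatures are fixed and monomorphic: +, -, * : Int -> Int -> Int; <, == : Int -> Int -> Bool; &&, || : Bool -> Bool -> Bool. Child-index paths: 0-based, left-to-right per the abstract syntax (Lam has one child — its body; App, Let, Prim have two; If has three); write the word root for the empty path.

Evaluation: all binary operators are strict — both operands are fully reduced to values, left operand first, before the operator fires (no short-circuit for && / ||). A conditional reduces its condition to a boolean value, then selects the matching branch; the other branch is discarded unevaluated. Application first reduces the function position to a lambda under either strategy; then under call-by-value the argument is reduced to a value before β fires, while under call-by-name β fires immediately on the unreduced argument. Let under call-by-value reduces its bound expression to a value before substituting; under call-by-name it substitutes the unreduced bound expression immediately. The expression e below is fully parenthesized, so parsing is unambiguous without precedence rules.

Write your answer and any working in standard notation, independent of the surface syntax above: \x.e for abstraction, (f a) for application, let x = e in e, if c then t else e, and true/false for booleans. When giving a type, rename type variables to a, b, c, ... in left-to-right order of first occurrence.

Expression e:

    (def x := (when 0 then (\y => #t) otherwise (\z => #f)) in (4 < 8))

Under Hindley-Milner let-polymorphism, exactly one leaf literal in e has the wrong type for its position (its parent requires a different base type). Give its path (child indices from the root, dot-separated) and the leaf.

Answer: 0.0 : 0

Working:
  unify Int ~ Bool
  FAIL: mismatch Int ~ Bool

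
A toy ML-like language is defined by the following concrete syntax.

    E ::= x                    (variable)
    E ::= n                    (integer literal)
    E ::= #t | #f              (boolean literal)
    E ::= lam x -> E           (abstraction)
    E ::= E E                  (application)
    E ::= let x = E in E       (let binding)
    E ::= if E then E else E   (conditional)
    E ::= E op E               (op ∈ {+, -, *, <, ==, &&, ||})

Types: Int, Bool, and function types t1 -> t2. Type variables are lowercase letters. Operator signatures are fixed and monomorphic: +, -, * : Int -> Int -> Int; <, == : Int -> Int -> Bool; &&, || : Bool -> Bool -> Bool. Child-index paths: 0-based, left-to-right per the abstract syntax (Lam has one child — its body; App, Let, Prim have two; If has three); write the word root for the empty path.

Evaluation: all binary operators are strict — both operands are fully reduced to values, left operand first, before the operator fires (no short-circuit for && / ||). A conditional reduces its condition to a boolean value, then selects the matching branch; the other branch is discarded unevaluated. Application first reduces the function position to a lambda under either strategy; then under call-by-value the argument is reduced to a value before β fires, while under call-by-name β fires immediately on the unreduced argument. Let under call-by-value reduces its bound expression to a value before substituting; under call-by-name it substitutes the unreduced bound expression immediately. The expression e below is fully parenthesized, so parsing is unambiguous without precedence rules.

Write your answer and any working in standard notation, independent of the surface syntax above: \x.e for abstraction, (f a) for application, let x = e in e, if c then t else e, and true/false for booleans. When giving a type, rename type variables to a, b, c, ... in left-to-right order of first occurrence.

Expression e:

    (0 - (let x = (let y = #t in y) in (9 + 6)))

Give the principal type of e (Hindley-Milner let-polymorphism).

Working:
  unify Int ~ Int
let y : Bool
y : Bool
let x : Bool
  unify Int ~ Int
  unify Int ~ Int
  unify Int ~ Int

Answer: Int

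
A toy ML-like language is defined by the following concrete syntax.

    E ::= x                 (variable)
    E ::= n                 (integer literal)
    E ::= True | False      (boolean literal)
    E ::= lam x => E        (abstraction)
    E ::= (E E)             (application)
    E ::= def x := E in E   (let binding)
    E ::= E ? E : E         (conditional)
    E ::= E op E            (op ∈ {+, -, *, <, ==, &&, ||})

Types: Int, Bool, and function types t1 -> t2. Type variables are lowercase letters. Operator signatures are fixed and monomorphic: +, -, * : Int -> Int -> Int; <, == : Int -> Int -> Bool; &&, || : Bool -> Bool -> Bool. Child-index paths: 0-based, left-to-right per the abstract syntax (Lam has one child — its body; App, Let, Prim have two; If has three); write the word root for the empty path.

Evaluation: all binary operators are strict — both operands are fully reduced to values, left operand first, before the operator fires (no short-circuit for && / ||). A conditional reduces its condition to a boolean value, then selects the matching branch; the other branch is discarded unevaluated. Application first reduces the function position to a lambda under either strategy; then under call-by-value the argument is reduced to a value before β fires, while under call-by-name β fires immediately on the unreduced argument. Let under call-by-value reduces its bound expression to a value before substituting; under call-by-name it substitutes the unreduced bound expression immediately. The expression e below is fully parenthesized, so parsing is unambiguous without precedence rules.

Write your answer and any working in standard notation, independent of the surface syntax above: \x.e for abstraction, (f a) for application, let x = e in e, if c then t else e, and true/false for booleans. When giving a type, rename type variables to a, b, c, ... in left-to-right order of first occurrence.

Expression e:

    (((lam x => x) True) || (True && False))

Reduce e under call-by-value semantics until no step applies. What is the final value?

Answer: true

Working:
step 0: (((\x.x) true) || (true && false))
step 1: [beta@0] (true || (true && false))
step 2: [delta@1] (true || false)
step 3: [delta@root] true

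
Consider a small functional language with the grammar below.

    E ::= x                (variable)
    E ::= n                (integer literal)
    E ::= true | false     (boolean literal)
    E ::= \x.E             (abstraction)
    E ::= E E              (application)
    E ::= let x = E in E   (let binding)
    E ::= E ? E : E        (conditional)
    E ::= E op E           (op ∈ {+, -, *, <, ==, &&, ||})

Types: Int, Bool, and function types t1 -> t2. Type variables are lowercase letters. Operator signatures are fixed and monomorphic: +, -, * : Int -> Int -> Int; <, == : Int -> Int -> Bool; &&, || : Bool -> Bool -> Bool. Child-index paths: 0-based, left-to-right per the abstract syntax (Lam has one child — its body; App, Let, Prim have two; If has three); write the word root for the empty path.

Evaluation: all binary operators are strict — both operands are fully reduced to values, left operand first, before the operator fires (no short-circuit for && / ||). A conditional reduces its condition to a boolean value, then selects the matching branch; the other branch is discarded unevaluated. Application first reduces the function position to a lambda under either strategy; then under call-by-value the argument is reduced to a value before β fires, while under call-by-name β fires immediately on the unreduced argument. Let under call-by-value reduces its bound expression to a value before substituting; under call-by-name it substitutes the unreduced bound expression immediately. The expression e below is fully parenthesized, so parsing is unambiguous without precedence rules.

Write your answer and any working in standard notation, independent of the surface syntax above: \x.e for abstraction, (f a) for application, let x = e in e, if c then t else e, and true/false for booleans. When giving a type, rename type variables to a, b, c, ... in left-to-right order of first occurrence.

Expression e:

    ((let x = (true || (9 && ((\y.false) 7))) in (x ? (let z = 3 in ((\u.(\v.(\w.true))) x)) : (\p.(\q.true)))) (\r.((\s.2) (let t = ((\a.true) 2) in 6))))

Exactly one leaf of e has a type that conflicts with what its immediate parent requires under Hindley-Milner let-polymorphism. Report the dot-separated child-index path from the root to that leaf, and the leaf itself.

Trace:
  unify Bool ~ Bool
  unify Int ~ Bool
  FAIL: mismatch Int ~ Bool

Answer: 0.0.1.0 : 9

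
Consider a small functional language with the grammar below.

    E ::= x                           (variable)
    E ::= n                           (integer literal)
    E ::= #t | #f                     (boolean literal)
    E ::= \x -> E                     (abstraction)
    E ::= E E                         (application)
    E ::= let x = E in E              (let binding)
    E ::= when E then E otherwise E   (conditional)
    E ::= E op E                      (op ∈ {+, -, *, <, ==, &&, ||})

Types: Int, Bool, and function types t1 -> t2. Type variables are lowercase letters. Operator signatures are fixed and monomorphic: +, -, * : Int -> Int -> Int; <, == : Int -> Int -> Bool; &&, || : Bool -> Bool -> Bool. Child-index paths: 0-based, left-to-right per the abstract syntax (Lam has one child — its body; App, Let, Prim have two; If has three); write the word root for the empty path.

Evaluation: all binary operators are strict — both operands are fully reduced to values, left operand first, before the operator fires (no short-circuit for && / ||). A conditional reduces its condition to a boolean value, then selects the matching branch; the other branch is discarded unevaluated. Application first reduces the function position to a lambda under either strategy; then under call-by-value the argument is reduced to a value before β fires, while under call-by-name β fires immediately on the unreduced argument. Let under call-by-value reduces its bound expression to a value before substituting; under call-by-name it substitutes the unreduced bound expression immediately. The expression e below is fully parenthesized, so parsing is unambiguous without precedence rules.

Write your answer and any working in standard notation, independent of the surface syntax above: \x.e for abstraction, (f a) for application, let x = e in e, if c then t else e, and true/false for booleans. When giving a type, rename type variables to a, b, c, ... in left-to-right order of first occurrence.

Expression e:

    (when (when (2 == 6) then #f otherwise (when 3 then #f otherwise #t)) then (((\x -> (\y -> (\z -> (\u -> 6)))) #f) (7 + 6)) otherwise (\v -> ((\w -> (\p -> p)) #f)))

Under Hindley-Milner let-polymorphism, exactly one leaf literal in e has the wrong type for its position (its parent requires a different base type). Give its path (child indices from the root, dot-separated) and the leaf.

Answer: 0.2.0 : 3

Trace:
  unify Int ~ Int
  unify Int ~ Int
  unify Bool ~ Bool
  unify Int ~ Bool
  FAIL: mismatch Int ~ Bool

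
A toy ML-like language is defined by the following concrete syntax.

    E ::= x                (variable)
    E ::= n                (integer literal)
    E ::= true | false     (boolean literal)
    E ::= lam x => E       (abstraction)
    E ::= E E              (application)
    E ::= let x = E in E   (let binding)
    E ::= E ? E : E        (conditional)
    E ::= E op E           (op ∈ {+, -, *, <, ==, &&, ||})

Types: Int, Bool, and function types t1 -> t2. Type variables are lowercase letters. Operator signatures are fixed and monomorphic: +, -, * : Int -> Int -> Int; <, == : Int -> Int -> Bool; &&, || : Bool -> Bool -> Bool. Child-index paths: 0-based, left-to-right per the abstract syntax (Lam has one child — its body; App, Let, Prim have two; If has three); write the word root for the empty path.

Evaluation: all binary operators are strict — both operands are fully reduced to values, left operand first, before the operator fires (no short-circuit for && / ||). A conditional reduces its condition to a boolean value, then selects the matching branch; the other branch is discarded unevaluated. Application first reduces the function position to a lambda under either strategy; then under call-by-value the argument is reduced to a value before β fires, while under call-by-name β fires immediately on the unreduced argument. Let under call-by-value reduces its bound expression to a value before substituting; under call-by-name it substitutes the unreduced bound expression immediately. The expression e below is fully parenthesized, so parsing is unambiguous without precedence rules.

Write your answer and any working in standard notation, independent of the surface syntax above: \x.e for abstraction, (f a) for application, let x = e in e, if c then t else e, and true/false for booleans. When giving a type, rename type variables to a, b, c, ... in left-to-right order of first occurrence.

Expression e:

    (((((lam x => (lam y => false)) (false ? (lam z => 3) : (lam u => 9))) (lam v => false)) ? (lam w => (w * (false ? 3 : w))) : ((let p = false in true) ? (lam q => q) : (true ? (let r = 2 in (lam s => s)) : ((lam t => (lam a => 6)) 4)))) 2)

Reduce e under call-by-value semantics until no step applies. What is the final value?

Answer: 2

Trace:
step 0: ((if (((\x.(\y.false)) (if false then (\z.3) else (\u.9))) (\v.false)) then (\w.(w * (if false then 3 else w))) else (if (let p = false in true) then (\q.q) else (if true then (let r = 2 in (\s.s)) else ((\t.(\a.6)) 4)))) 2)
step 1: [if@0.0.0.1] ((if (((\x.(\y.false)) (\u.9)) (\v.false)) then (\w.(w * (if false then 3 else w))) else (if (let p = false in true) then (\q.q) else (if true then (let r = 2 in (\s.s)) else ((\t.(\a.6)) 4)))) 2)
step 2: [beta@0.0.0] ((if ((\y.false) (\v.false)) then (\w.(w * (if false then 3 else w))) else (if (let p = false in true) then (\q.q) else (if true then (let r = 2 in (\s.s)) else ((\t.(\a.6)) 4)))) 2)
step 3: [beta@0.0] ((if false then (\w.(w * (if false then 3 else w))) else (if (let p = false in true) then (\q.q) else (if true then (let r = 2 in (\s.s)) else ((\t.(\a.6)) 4)))) 2)
step 4: [if@0] ((if (let p = false in true) then (\q.q) else (if true then (let r = 2 in (\s.s)) else ((\t.(\a.6)) 4))) 2)
step 5: [let@0.0] ((if true then (\q.q) else (if true then (let r = 2 in (\s.s)) else ((\t.(\a.6)) 4))) 2)
step 6: [if@0] ((\q.q) 2)
step 7: [beta@root] 2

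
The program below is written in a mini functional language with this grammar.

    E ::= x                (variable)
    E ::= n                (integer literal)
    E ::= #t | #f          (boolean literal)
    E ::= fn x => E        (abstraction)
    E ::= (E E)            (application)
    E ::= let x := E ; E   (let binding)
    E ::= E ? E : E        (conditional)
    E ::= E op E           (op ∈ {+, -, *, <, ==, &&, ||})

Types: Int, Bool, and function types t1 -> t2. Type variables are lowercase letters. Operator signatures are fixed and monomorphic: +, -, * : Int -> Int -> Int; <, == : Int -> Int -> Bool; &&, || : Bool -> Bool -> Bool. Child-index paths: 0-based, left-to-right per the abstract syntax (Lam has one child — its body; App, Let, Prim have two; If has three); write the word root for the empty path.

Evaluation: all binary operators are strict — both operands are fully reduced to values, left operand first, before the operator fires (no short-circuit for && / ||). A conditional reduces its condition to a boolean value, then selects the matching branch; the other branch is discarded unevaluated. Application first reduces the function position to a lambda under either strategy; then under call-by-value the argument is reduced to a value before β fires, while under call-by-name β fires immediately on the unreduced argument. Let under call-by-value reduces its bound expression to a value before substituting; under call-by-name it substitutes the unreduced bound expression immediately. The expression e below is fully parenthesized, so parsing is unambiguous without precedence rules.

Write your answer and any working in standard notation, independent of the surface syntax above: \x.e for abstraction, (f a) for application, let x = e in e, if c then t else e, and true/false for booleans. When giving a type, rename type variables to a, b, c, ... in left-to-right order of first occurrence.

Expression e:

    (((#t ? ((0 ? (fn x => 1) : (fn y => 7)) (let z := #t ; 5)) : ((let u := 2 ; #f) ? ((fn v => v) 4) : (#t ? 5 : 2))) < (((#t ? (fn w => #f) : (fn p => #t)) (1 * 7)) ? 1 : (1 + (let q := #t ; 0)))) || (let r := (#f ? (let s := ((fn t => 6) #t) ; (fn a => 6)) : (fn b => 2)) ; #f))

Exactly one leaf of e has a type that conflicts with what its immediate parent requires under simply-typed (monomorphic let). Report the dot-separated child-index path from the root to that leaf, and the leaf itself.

Answer: 0.0.1.0.0 : 0

Working:
  unify Bool ~ Bool
  unify Int ~ Bool
  FAIL: mismatch Int ~ Bool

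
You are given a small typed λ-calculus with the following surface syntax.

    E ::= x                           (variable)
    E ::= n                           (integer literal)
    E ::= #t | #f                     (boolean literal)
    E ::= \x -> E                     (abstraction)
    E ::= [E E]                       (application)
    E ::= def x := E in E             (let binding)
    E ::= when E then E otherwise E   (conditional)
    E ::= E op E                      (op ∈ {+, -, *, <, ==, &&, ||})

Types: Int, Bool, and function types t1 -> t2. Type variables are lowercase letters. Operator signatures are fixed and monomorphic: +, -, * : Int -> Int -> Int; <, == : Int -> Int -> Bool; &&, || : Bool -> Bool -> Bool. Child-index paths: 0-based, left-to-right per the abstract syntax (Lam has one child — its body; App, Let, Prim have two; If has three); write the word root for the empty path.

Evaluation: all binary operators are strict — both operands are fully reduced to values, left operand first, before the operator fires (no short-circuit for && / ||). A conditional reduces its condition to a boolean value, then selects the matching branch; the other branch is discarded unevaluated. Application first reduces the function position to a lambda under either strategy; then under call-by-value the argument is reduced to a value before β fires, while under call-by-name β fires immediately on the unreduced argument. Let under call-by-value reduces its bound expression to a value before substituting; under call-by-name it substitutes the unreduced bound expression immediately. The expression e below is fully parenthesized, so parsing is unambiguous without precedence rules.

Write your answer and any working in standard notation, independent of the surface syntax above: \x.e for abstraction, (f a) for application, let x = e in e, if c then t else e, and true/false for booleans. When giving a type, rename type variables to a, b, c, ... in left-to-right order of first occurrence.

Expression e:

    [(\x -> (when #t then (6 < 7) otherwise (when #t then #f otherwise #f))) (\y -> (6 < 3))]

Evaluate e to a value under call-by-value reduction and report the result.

Trace:
step 0: ((\x.(if true then (6 < 7) else (if true then false else false))) (\y.(6 < 3)))
step 1: [beta@root] (if true then (6 < 7) else (if true then false else false))
step 2: [if@root] (6 < 7)
step 3: [delta@root] true

Answer: true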